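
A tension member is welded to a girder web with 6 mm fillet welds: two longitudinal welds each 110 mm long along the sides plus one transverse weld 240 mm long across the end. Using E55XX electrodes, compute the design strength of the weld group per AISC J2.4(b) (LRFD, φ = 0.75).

φR_n ≈ 574 kN

E55XX → F_EXX = 550 MPa.
t_e = 0.707 × 6 = 4.242 mm.
R_nwl = 0.6 × 550 × 4.242 × 220 × 10⁻³ = 308 kN (longitudinal, 2 welds).
R_nwt = 0.6 × 550 × 4.242 × 240 × 10⁻³ = 336 kN (transverse, base value).
(i) R_nwl + R_nwt = 643.9 kN; (ii) 0.85 R_nwl + 1.5 R_nwt = 765.7 kN.
R_n = max = 765.7 kN [governs: (ii)]; φR_n = 574.3 kN.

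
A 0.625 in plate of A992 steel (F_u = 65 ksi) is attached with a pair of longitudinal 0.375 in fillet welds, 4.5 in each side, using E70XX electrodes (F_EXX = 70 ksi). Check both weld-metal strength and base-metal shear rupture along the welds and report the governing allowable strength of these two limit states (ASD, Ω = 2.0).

t_e = 0.707 × 0.375 = 0.2651 in; L = 9 in.
Weld metal: R_n/Ω = (1/2.0) × 0.6 × 70 × 0.2651 × 9 = 50.11 kip.
Base metal (shear rupture): R_n/Ω = (1/2.0) × 0.6 × 65 × 0.625 × 9 = 109.7 kip.
Governing: weld metal.

R_n/Ω ≈ 50.1 kip (weld metal governs)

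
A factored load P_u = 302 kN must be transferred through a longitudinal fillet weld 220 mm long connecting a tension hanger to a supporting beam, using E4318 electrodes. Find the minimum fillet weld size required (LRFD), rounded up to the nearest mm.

w = 11 mm

E43XX → F_EXX = 430 MPa.
Total weld length L = 220 mm.
Required throat t_e = P_u / (φ × 0.6 F_EXX × L) = 302 / (0.75 × 0.6 × 430 × 220 × 10⁻³) = 7.094 mm.
Required leg w = t_e / 0.707 = 10.03 mm → use 11 mm.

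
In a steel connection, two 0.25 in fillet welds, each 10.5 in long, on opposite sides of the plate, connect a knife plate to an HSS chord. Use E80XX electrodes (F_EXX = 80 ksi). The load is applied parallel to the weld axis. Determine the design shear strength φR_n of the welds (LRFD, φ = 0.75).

φR_n ≈ 134 kips

Effective throat t_e = 0.707 × 0.25 = 0.1767 in.
Total length L = 21 in; A_we = 0.1767 × 21 = 3.712 in².
F_nw = 0.6 F_EXX = 0.6 × 80 = 48 ksi.
φR_n = 0.75 × 48 × 3.712 = 133.6 kips.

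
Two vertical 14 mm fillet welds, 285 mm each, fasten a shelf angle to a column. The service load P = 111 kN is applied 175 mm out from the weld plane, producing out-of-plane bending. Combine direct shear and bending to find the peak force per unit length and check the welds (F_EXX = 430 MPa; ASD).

f_max ≈ 743 N/mm; adequate

L_w = 2 × 285 = 570 mm; section modulus (unit throat) S = 2 × L²/6 = 27080 mm².
Direct shear f_v = P/L_w = 111×10³/570 = 194.7 N/mm.
Moment M = P × e = 111×10³ × 175 = 19425000 N·mm; bending f_b = M/S = 717.5 N/mm.
f_max = √(f_v² + f_b²) = √(194.7² + 717.5²) = 743.4 N/mm.
r_n/Ω = (1/2.0) × 0.6 × 430 × (0.707 × 14) = 1277 N/mm → adequate.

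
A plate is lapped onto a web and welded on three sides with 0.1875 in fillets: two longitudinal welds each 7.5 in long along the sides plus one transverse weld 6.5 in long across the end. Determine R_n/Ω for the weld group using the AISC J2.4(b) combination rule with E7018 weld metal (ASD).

R_n/Ω ≈ 62.6 kip

E70XX → F_EXX = 70 ksi.
t_e = 0.707 × 0.1875 = 0.1326 in.
R_nwl = 0.6 × 70 × 0.1326 × 15 = 83.51 kip (longitudinal, 2 welds).
R_nwt = 0.6 × 70 × 0.1326 × 6.5 = 36.19 kip (transverse, base value).
(i) R_nwl + R_nwt = 119.7 kip; (ii) 0.85 R_nwl + 1.5 R_nwt = 125.3 kip.
R_n = max = 125.3 kip [governs: (ii)]; R_n/Ω = 62.64 kip.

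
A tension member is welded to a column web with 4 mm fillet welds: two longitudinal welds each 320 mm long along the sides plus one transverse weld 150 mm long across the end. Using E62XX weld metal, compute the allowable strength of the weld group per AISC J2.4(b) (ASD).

R_n/Ω ≈ 416 kN

E62XX → F_EXX = 620 MPa.
t_e = 0.707 × 4 = 2.828 mm.
R_nwl = 0.6 × 620 × 2.828 × 640 × 10⁻³ = 673.3 kN (longitudinal, 2 welds).
R_nwt = 0.6 × 620 × 2.828 × 150 × 10⁻³ = 157.8 kN (transverse, base value).
(i) R_nwl + R_nwt = 831.1 kN; (ii) 0.85 R_nwl + 1.5 R_nwt = 809 kN.
R_n = max = 831.1 kN [governs: (i)]; R_n/Ω = 415.5 kN.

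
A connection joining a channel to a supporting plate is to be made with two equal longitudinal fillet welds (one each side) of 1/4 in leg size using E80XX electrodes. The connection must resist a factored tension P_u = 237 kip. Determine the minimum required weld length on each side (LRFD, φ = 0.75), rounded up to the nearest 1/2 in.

E80XX → F_EXX = 80 ksi.
Throat t_e = 0.707 × 0.25 = 0.1767 in.
φr_n = 0.75 × 0.6 × 80 × 0.1767 = 6.363 kip/in.
L_req = P_u / φr_n = 237 / 6.363 = 37.25 in total.
Per side: 37.25 / 2 = 18.62 in.
Round up → use L = 19 in on each side.

L = 19 in on each side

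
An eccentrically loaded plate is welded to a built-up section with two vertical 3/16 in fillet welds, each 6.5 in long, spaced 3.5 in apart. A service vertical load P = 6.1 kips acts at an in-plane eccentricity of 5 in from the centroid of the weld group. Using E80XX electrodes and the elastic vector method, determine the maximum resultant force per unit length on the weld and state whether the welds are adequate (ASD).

f_max ≈ 1.59 kip/in; adequate

E80XX → F_EXX = 80 ksi.
Total weld length L_w = 13 in. Treat welds as unit-width lines.
Polar moment about centroid: J = 2[d³/12 + d(b/2)²] = 2[6.5³/12 + 6.5×1.75²] = 85.58 in³.
Direct shear f_v = P/L_w = 6.1 / 13 = 0.4692 kip/in (vertical).
Torsion M = P·e = 6.1 × 5 = 30.5 kip·in.
Critical point at (x, y) = (1.75, 3.25) from centroid. f_tx = M·y/J = 1.158 kip/in; f_ty = M·x/J = 0.6237 kip/in.
Resultant f_max = √[f_tx² + (f_v + f_ty)²] = √[1.158² + (0.4692 + 0.6237)²] = 1.592 kip/in.
Capacity per unit length: r_n/Ω = (1/2.0) × 0.6 × 80 × (0.707 × 0.1875) = 3.181 kip/in.
1.592 ≤ 3.181 → adequate.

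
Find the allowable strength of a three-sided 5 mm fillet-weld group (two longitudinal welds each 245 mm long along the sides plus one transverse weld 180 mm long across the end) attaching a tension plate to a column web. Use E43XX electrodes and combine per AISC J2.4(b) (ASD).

R_n/Ω ≈ 313 kN

E43XX → F_EXX = 430 MPa.
t_e = 0.707 × 5 = 3.535 mm.
R_nwl = 0.6 × 430 × 3.535 × 490 × 10⁻³ = 446.9 kN (longitudinal, 2 welds).
R_nwt = 0.6 × 430 × 3.535 × 180 × 10⁻³ = 164.2 kN (transverse, base value).
(i) R_nwl + R_nwt = 611.1 kN; (ii) 0.85 R_nwl + 1.5 R_nwt = 626.1 kN.
R_n = max = 626.1 kN [governs: (ii)]; R_n/Ω = 313.1 kN.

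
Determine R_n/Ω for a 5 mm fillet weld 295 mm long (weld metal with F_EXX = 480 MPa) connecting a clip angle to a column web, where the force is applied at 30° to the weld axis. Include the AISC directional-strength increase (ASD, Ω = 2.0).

R_n/Ω ≈ 177 kN

t_e = 0.707 × 5 = 3.535 mm; A_we = 3.535 × 295 = 1043 mm².
Directional factor: 1.0 + 0.5 sin^1.5(30°) = 1.177.
F_nw = 0.6 × 480 × 1.177 = 338.9 MPa.
R_n/Ω = (338.9 × 1043) / 2.0 × 10⁻³ = 176.7 kN.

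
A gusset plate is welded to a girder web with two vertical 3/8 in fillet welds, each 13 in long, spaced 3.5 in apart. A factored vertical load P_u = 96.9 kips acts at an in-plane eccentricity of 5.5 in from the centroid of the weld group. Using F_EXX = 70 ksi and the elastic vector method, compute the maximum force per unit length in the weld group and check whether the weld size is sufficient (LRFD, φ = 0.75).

f_max ≈ 9.71 kip/in; NOT adequate

Total weld length L_w = 26 in. Treat welds as unit-width lines.
Polar moment about centroid: J = 2[d³/12 + d(b/2)²] = 2[13³/12 + 13×1.75²] = 445.8 in³.
Direct shear f_v = P/L_w = 96.9 / 26 = 3.727 kip/in (vertical).
Torsion M = P·e = 96.9 × 5.5 = 532.95 kip·in.
Critical point at (x, y) = (1.75, 6.5) from centroid. f_tx = M·y/J = 7.771 kip/in; f_ty = M·x/J = 2.092 kip/in.
Resultant f_max = √[f_tx² + (f_v + f_ty)²] = √[7.771² + (3.727 + 2.092)²] = 9.708 kip/in.
Capacity per unit length: φr_n = 0.75 × 0.6 × 70 × (0.707 × 0.375) = 8.351 kip/in.
9.708 > 8.351 → NOT adequate.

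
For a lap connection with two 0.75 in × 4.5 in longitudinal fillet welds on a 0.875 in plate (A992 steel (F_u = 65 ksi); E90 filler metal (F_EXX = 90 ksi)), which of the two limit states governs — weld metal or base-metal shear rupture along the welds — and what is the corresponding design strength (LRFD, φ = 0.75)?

t_e = 0.707 × 0.75 = 0.5302 in; L = 9 in.
Weld metal: φR_n = 0.75 × 0.6 × 90 × 0.5302 × 9 = 193.3 kip.
Base metal (shear rupture): φR_n = 0.75 × 0.6 × 65 × 0.875 × 9 = 230.3 kip.
Governing: weld metal.

φR_n ≈ 193 kip (weld metal governs)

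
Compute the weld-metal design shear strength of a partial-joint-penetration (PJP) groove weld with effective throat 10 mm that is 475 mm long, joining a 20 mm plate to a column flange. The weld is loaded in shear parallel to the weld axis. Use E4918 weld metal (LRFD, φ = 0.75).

E49XX → F_EXX = 490 MPa.
Effective throat (given) t_e = 10 mm.
A_we = 10 × 475 = 4750 mm².
F_nw = 0.6 F_EXX = 294 MPa.
φR_n = 0.75 × 294 × 4750 × 10⁻³ = 1047 kN.

φR_n ≈ 1050 kN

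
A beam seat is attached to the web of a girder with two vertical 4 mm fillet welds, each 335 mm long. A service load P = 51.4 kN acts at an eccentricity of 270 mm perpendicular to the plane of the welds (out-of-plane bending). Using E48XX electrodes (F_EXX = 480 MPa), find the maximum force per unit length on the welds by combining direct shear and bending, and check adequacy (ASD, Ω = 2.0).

L_w = 2 × 335 = 670 mm; section modulus (unit throat) S = 2 × L²/6 = 37410 mm².
Direct shear f_v = P/L_w = 51.4×10³/670 = 76.72 N/mm.
Moment M = P × e = 51.4×10³ × 270 = 13878000 N·mm; bending f_b = M/S = 371 N/mm.
f_max = √(f_v² + f_b²) = √(76.72² + 371²) = 378.8 N/mm.
r_n/Ω = (1/2.0) × 0.6 × 480 × (0.707 × 4) = 407.2 N/mm → adequate.

f_max ≈ 379 N/mm; adequate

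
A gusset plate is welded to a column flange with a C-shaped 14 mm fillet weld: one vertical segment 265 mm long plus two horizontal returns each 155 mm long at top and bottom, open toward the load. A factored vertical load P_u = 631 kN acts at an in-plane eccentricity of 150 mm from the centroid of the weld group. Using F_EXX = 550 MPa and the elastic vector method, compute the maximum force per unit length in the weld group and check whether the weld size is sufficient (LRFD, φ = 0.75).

f_max ≈ 2790 N/mm; NOT adequate

Total weld length L_w = 575 mm. Treat welds as unit-width lines.
Centroid: x̄ = 2×155×77.5 / 575 = 41.78 mm from the vertical weld.
Polar moment about centroid: J = I_x + I_y = [265³/12 + 2×155×132.5²] + [265×41.78² + 2(155³/12 + 155×35.72²)] = 8472000 mm³.
Direct shear f_v = P/L_w = 631×10³ / 575 = 1097 N/mm (vertical).
Torsion M = P·e = 631×10³ × 150 = 94650000 N·mm.
Critical point at (x, y) = (113.2, 132.5) from centroid. f_tx = M·y/J = 1480 N/mm; f_ty = M·x/J = 1265 N/mm.
Resultant f_max = √[f_tx² + (f_v + f_ty)²] = √[1480² + (1097 + 1265)²] = 2788 N/mm.
Capacity per unit length: φr_n = 0.75 × 0.6 × 550 × (0.707 × 14) = 2450 N/mm.
2788 > 2450 → NOT adequate.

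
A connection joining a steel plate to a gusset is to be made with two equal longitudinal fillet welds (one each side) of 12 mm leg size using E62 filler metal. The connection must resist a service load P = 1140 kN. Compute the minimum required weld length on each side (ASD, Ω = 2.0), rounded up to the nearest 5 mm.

E62XX → F_EXX = 620 MPa.
Throat t_e = 0.707 × 12 = 8.484 mm.
r_n/Ω = (0.6 × 620 × 8.484) / 2.0 = 1578 N/mm = 1.578 kN/mm.
L_req = P / (r_n/Ω) = 1140 / 1.578 = 722.4 mm total.
Per side: 722.4 / 2 = 361.2 mm.
Round up → use L = 365 mm on each side.

L = 365 mm on each side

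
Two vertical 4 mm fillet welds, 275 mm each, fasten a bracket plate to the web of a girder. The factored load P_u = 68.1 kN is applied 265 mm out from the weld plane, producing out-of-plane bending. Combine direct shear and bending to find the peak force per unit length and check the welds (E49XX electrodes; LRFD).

f_max ≈ 727 N/mm; NOT adequate

E49XX → F_EXX = 490 MPa.
L_w = 2 × 275 = 550 mm; section modulus (unit throat) S = 2 × L²/6 = 25210 mm².
Direct shear f_v = P/L_w = 68.1×10³/550 = 123.8 N/mm.
Moment M = P × e = 68.1×10³ × 265 = 18046000 N·mm; bending f_b = M/S = 715.9 N/mm.
f_max = √(f_v² + f_b²) = √(123.8² + 715.9²) = 726.5 N/mm.
φr_n = 0.75 × 0.6 × 490 × (0.707 × 4) = 623.6 N/mm → NOT adequate.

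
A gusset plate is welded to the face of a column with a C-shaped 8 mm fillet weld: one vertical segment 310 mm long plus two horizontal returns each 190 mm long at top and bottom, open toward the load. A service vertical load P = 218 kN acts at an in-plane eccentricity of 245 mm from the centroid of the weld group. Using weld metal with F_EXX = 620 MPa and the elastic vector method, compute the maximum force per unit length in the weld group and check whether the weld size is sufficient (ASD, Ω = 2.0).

Total weld length L_w = 690 mm. Treat welds as unit-width lines.
Centroid: x̄ = 2×190×95 / 690 = 52.32 mm from the vertical weld.
Polar moment about centroid: J = I_x + I_y = [310³/12 + 2×190×155²] + [310×52.32² + 2(190³/12 + 190×42.68²)] = 14300000 mm³.
Direct shear f_v = P/L_w = 218×10³ / 690 = 315.9 N/mm (vertical).
Torsion M = P·e = 218×10³ × 245 = 53410000 N·mm.
Critical point at (x, y) = (137.7, 155) from centroid. f_tx = M·y/J = 579.1 N/mm; f_ty = M·x/J = 514.4 N/mm.
Resultant f_max = √[f_tx² + (f_v + f_ty)²] = √[579.1² + (315.9 + 514.4)²] = 1012 N/mm.
Capacity per unit length: r_n/Ω = (1/2.0) × 0.6 × 620 × (0.707 × 8) = 1052 N/mm.
1012 ≤ 1052 → adequate.

f_max ≈ 1010 N/mm; adequate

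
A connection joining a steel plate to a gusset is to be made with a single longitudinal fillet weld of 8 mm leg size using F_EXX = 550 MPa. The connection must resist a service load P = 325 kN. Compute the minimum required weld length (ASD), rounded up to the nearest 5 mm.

Throat t_e = 0.707 × 8 = 5.656 mm.
r_n/Ω = (0.6 × 550 × 5.656) / 2.0 = 933.2 N/mm = 0.9332 kN/mm.
L_req = P / (r_n/Ω) = 325 / 0.9332 = 348.2 mm total.
Round up → use L = 350 mm.

L = 350 mm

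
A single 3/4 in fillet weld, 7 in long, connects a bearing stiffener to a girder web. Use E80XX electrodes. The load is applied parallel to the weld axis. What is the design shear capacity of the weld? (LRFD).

φR_n ≈ 134 kip

E80XX → F_EXX = 80 ksi.
Effective throat t_e = 0.707 × 0.75 = 0.5302 in.
Total length L = 7 in; A_we = 0.5302 × 7 = 3.712 in².
F_nw = 0.6 F_EXX = 0.6 × 80 = 48 ksi.
φR_n = 0.75 × 48 × 3.712 = 133.6 kip.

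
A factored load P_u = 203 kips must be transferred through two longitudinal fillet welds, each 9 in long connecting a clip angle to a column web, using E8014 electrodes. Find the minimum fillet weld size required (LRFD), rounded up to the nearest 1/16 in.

E80XX → F_EXX = 80 ksi.
Total weld length L = 18 in.
Required throat t_e = P_u / (φ × 0.6 F_EXX × L) = 203 / (0.75 × 0.6 × 80 × 18) = 0.3133 in.
Required leg w = t_e / 0.707 = 0.4431 in → use 1/2 in.

w = 1/2 in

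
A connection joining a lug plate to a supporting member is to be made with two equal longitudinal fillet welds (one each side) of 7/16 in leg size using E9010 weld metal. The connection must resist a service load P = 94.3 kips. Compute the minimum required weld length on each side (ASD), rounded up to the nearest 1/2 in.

E90XX → F_EXX = 90 ksi.
Throat t_e = 0.707 × 0.4375 = 0.3093 in.
r_n/Ω = (0.6 × 90 × 0.3093) / 2.0 = 8.351 kip/in.
L_req = P / (r_n/Ω) = 94.3 / 8.351 = 11.29 in total.
Per side: 11.29 / 2 = 5.646 in.
Round up → use L = 6 in on each side.

L = 6 in on each side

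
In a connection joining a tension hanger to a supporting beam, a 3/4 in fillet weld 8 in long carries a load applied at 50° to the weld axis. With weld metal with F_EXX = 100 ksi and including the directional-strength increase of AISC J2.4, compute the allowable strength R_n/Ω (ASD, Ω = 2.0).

R_n/Ω ≈ 170 kip

t_e = 0.707 × 0.75 = 0.5302 in; A_we = 0.5302 × 8 = 4.242 in².
Directional factor: 1.0 + 0.5 sin^1.5(50°) = 1.335.
F_nw = 0.6 × 100 × 1.335 = 80.11 ksi.
R_n/Ω = (80.11 × 4.242) / 2.0 = 169.9 kip.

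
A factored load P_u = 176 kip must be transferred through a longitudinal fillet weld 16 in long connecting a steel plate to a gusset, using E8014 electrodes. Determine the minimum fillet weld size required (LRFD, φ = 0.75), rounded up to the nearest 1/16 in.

E80XX → F_EXX = 80 ksi.
Total weld length L = 16 in.
Required throat t_e = P_u / (φ × 0.6 F_EXX × L) = 176 / (0.75 × 0.6 × 80 × 16) = 0.3056 in.
Required leg w = t_e / 0.707 = 0.4322 in → use 7/16 in.

w = 7/16 in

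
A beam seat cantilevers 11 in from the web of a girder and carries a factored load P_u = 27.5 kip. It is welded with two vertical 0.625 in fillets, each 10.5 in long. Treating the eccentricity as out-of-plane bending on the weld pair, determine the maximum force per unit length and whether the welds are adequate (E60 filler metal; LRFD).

f_max ≈ 8.33 kip/in; adequate

E60XX → F_EXX = 60 ksi.
L_w = 2 × 10.5 = 21 in; section modulus (unit throat) S = 2 × L²/6 = 36.75 in².
Direct shear f_v = P/L_w = 27.5/21 = 1.31 kip/in.
Moment M = P × e = 27.5 × 11 = 302.5 kip·in; bending f_b = M/S = 8.231 kip/in.
f_max = √(f_v² + f_b²) = √(1.31² + 8.231²) = 8.335 kip/in.
φr_n = 0.75 × 0.6 × 60 × (0.707 × 0.625) = 11.93 kip/in → adequate.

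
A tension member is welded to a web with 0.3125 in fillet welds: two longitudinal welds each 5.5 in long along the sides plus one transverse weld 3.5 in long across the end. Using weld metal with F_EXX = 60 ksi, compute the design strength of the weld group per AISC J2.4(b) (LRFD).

t_e = 0.707 × 0.3125 = 0.2209 in.
R_nwl = 0.6 × 60 × 0.2209 × 11 = 87.49 kips (longitudinal, 2 welds).
R_nwt = 0.6 × 60 × 0.2209 × 3.5 = 27.84 kips (transverse, base value).
(i) R_nwl + R_nwt = 115.3 kips; (ii) 0.85 R_nwl + 1.5 R_nwt = 116.1 kips.
R_n = max = 116.1 kips [governs: (ii)]; φR_n = 87.09 kips.

φR_n ≈ 87.1 kips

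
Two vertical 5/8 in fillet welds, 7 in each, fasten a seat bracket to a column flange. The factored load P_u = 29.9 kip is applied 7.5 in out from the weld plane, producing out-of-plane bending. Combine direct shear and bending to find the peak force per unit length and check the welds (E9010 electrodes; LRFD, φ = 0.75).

f_max ≈ 13.9 kip/in; adequate

E90XX → F_EXX = 90 ksi.
L_w = 2 × 7 = 14 in; section modulus (unit throat) S = 2 × L²/6 = 16.33 in².
Direct shear f_v = P/L_w = 29.9/14 = 2.136 kip/in.
Moment M = P × e = 29.9 × 7.5 = 224.25 kip·in; bending f_b = M/S = 13.73 kip/in.
f_max = √(f_v² + f_b²) = √(2.136² + 13.73²) = 13.89 kip/in.
φr_n = 0.75 × 0.6 × 90 × (0.707 × 0.625) = 17.9 kip/in → adequate.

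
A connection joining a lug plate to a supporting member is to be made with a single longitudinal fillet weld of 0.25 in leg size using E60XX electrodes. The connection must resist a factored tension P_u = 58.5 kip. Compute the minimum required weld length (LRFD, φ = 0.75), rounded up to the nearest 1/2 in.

E60XX → F_EXX = 60 ksi.
Throat t_e = 0.707 × 0.25 = 0.1767 in.
φr_n = 0.75 × 0.6 × 60 × 0.1767 = 4.772 kip/in.
L_req = P_u / φr_n = 58.5 / 4.772 = 12.26 in total.
Round up → use L = 12.5 in.

L = 12.5 in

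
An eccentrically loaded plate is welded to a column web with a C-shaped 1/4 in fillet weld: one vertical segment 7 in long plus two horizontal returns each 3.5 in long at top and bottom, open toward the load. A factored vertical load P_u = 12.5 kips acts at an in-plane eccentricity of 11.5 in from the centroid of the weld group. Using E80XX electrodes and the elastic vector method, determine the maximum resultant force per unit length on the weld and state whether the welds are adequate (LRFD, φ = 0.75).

f_max ≈ 5.34 kip/in; adequate

E80XX → F_EXX = 80 ksi.
Total weld length L_w = 14 in. Treat welds as unit-width lines.
Centroid: x̄ = 2×3.5×1.75 / 14 = 0.875 in from the vertical weld.
Polar moment about centroid: J = I_x + I_y = [7³/12 + 2×3.5×3.5²] + [7×0.875² + 2(3.5³/12 + 3.5×0.875²)] = 132.2 in³.
Direct shear f_v = P/L_w = 12.5 / 14 = 0.8929 kip/in (vertical).
Torsion M = P·e = 12.5 × 11.5 = 143.75 kip·in.
Critical point at (x, y) = (2.625, 3.5) from centroid. f_tx = M·y/J = 3.806 kip/in; f_ty = M·x/J = 2.854 kip/in.
Resultant f_max = √[f_tx² + (f_v + f_ty)²] = √[3.806² + (0.8929 + 2.854)²] = 5.341 kip/in.
Capacity per unit length: φr_n = 0.75 × 0.6 × 80 × (0.707 × 0.25) = 6.363 kip/in.
5.341 ≤ 6.363 → adequate.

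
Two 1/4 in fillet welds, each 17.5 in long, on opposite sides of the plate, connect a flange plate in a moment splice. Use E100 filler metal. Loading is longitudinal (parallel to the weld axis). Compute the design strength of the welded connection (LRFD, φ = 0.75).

E100XX → F_EXX = 100 ksi.
Effective throat t_e = 0.707 × 0.25 = 0.1767 in.
Total length L = 35 in; A_we = 0.1767 × 35 = 6.186 in².
F_nw = 0.6 F_EXX = 0.6 × 100 = 60 ksi.
φR_n = 0.75 × 60 × 6.186 = 278.4 kip.

φR_n ≈ 278 kip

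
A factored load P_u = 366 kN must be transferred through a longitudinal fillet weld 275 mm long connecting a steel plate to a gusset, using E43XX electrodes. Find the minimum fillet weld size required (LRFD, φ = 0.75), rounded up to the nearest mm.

E43XX → F_EXX = 430 MPa.
Total weld length L = 275 mm.
Required throat t_e = P_u / (φ × 0.6 F_EXX × L) = 366 / (0.75 × 0.6 × 430 × 275 × 10⁻³) = 6.878 mm.
Required leg w = t_e / 0.707 = 9.729 mm → use 10 mm.

w = 10 mm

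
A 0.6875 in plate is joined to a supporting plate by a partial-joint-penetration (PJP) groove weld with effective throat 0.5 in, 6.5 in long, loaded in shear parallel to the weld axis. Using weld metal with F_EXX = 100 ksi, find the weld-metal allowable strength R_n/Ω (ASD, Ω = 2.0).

Effective throat (given) t_e = 0.5 in.
A_we = 0.5 × 6.5 = 3.25 in².
F_nw = 0.6 F_EXX = 60 ksi.
R_n/Ω = (60 × 3.25) / 2.0 = 97.5 kips.

R_n/Ω ≈ 97.5 kips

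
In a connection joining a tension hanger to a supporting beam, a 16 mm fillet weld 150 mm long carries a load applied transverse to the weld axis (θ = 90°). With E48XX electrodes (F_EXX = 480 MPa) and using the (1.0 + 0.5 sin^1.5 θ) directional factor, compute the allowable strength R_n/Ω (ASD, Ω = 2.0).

t_e = 0.707 × 16 = 11.31 mm; A_we = 11.31 × 150 = 1697 mm².
Directional factor: 1.0 + 0.5 sin^1.5(90°) = 1.5.
F_nw = 0.6 × 480 × 1.5 = 432 MPa.
R_n/Ω = (432 × 1697) / 2.0 × 10⁻³ = 366.5 kN.

R_n/Ω ≈ 367 kN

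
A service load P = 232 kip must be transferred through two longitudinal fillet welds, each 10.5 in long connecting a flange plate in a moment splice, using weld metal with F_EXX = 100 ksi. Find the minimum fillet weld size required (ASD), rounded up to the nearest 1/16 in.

Total weld length L = 21 in.
Required throat t_e = P × Ω / (0.6 F_EXX × L) = 232 × 2.0 / (0.6 × 100 × 21) = 0.3683 in.
Required leg w = t_e / 0.707 = 0.5209 in → use 9/16 in.

w = 9/16 in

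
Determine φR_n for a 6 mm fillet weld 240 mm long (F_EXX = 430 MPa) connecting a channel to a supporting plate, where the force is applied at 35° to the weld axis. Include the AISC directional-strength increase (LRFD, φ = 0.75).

t_e = 0.707 × 6 = 4.242 mm; A_we = 4.242 × 240 = 1018 mm².
Directional factor: 1.0 + 0.5 sin^1.5(35°) = 1.217.
F_nw = 0.6 × 430 × 1.217 = 314 MPa.
φR_n = 0.75 × 314 × 1018 × 10⁻³ = 239.8 kN.

φR_n ≈ 240 kN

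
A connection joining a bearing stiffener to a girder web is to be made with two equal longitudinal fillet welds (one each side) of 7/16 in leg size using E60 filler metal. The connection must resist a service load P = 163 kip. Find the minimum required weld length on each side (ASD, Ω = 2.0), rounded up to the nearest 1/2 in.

L = 15 in on each side

E60XX → F_EXX = 60 ksi.
Throat t_e = 0.707 × 0.4375 = 0.3093 in.
r_n/Ω = (0.6 × 60 × 0.3093) / 2.0 = 5.568 kip/in.
L_req = P / (r_n/Ω) = 163 / 5.568 = 29.28 in total.
Per side: 29.28 / 2 = 14.64 in.
Round up → use L = 15 in on each side.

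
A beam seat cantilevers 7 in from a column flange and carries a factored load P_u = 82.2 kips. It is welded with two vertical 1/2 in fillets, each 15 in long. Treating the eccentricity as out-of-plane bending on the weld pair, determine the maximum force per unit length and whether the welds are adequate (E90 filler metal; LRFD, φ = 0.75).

E90XX → F_EXX = 90 ksi.
L_w = 2 × 15 = 30 in; section modulus (unit throat) S = 2 × L²/6 = 75 in².
Direct shear f_v = P/L_w = 82.2/30 = 2.74 kip/in.
Moment M = P × e = 82.2 × 7 = 575.4 kip·in; bending f_b = M/S = 7.672 kip/in.
f_max = √(f_v² + f_b²) = √(2.74² + 7.672²) = 8.147 kip/in.
φr_n = 0.75 × 0.6 × 90 × (0.707 × 0.5) = 14.32 kip/in → adequate.

f_max ≈ 8.15 kip/in; adequate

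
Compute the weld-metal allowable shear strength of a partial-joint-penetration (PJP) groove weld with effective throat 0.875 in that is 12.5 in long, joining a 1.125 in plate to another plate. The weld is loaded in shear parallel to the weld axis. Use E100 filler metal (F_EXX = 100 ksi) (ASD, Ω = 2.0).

Effective throat (given) t_e = 0.875 in.
A_we = 0.875 × 12.5 = 10.94 in².
F_nw = 0.6 F_EXX = 60 ksi.
R_n/Ω = (60 × 10.94) / 2.0 = 328.1 kips.

R_n/Ω ≈ 328 kips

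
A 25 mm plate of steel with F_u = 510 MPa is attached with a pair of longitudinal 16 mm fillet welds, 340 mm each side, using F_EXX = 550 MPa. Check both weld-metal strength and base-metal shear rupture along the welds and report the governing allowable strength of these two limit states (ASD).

R_n/Ω ≈ 1270 kN (weld metal governs)

t_e = 0.707 × 16 = 11.31 mm; L = 680 mm.
Weld metal: R_n/Ω = (1/2.0) × 0.6 × 550 × 11.31 × 680 × 10⁻³ = 1269 kN.
Base metal (shear rupture): R_n/Ω = (1/2.0) × 0.6 × 510 × 25 × 680 × 10⁻³ = 2601 kN.
Governing: weld metal.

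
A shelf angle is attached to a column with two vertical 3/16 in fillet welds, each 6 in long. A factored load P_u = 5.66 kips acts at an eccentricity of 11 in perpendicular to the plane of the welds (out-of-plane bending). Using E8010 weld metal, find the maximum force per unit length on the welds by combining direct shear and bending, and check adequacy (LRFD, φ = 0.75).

f_max ≈ 5.21 kip/in; NOT adequate

E80XX → F_EXX = 80 ksi.
L_w = 2 × 6 = 12 in; section modulus (unit throat) S = 2 × L²/6 = 12 in².
Direct shear f_v = P/L_w = 5.66/12 = 0.4717 kip/in.
Moment M = P × e = 5.66 × 11 = 62.26 kip·in; bending f_b = M/S = 5.188 kip/in.
f_max = √(f_v² + f_b²) = √(0.4717² + 5.188²) = 5.21 kip/in.
φr_n = 0.75 × 0.6 × 80 × (0.707 × 0.1875) = 4.772 kip/in → NOT adequate.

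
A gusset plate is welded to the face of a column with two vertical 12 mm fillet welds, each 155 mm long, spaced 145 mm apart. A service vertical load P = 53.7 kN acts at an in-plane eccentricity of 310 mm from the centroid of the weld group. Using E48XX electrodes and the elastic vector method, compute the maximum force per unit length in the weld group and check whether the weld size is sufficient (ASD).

f_max ≈ 912 N/mm; adequate

E48XX → F_EXX = 480 MPa.
Total weld length L_w = 310 mm. Treat welds as unit-width lines.
Polar moment about centroid: J = 2[d³/12 + d(b/2)²] = 2[155³/12 + 155×72.5²] = 2250000 mm³.
Direct shear f_v = P/L_w = 53.7×10³ / 310 = 173.2 N/mm (vertical).
Torsion M = P·e = 53.7×10³ × 310 = 16647000 N·mm.
Critical point at (x, y) = (72.5, 77.5) from centroid. f_tx = M·y/J = 573.4 N/mm; f_ty = M·x/J = 536.4 N/mm.
Resultant f_max = √[f_tx² + (f_v + f_ty)²] = √[573.4² + (173.2 + 536.4)²] = 912.3 N/mm.
Capacity per unit length: r_n/Ω = (1/2.0) × 0.6 × 480 × (0.707 × 12) = 1222 N/mm.
912.3 ≤ 1222 → adequate.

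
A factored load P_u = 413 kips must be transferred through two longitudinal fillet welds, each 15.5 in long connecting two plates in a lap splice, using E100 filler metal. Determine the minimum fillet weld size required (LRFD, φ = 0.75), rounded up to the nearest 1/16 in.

w = 7/16 in

E100XX → F_EXX = 100 ksi.
Total weld length L = 31 in.
Required throat t_e = P_u / (φ × 0.6 F_EXX × L) = 413 / (0.75 × 0.6 × 100 × 31) = 0.2961 in.
Required leg w = t_e / 0.707 = 0.4188 in → use 7/16 in.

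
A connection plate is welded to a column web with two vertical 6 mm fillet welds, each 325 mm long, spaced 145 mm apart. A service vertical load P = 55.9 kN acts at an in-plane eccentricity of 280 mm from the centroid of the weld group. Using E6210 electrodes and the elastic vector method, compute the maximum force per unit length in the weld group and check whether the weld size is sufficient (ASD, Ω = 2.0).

E62XX → F_EXX = 620 MPa.
Total weld length L_w = 650 mm. Treat welds as unit-width lines.
Polar moment about centroid: J = 2[d³/12 + d(b/2)²] = 2[325³/12 + 325×72.5²] = 9138000 mm³.
Direct shear f_v = P/L_w = 55.9×10³ / 650 = 86 N/mm (vertical).
Torsion M = P·e = 55.9×10³ × 280 = 15652000 N·mm.
Critical point at (x, y) = (72.5, 162.5) from centroid. f_tx = M·y/J = 278.3 N/mm; f_ty = M·x/J = 124.2 N/mm.
Resultant f_max = √[f_tx² + (f_v + f_ty)²] = √[278.3² + (86 + 124.2)²] = 348.8 N/mm.
Capacity per unit length: r_n/Ω = (1/2.0) × 0.6 × 620 × (0.707 × 6) = 789 N/mm.
348.8 ≤ 789 → adequate.

f_max ≈ 349 N/mm; adequate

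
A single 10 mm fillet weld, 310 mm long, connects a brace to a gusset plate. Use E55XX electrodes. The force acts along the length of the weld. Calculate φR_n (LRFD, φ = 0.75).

φR_n ≈ 542 kN

E55XX → F_EXX = 550 MPa.
Effective throat t_e = 0.707 × 10 = 7.07 mm.
Total length L = 310 mm; A_we = 7.07 × 310 = 2192 mm².
F_nw = 0.6 F_EXX = 0.6 × 550 = 330 MPa.
φR_n = 0.75 × 330 × 2192 × 10⁻³ = 542.4 kN.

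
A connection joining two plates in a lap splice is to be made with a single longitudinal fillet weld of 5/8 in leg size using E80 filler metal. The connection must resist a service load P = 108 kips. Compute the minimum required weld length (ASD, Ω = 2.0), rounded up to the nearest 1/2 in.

E80XX → F_EXX = 80 ksi.
Throat t_e = 0.707 × 0.625 = 0.4419 in.
r_n/Ω = (0.6 × 80 × 0.4419) / 2.0 = 10.6 kip/in.
L_req = P / (r_n/Ω) = 108 / 10.6 = 10.18 in total.
Round up → use L = 10.5 in.

L = 10.5 in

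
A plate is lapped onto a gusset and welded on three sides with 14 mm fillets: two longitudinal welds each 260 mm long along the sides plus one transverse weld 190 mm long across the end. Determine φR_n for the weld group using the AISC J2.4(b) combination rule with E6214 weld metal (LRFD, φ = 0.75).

E62XX → F_EXX = 620 MPa.
t_e = 0.707 × 14 = 9.898 mm.
R_nwl = 0.6 × 620 × 9.898 × 520 × 10⁻³ = 1915 kN (longitudinal, 2 welds).
R_nwt = 0.6 × 620 × 9.898 × 190 × 10⁻³ = 699.6 kN (transverse, base value).
(i) R_nwl + R_nwt = 2614 kN; (ii) 0.85 R_nwl + 1.5 R_nwt = 2677 kN.
R_n = max = 2677 kN [governs: (ii)]; φR_n = 2008 kN.

φR_n ≈ 2010 kN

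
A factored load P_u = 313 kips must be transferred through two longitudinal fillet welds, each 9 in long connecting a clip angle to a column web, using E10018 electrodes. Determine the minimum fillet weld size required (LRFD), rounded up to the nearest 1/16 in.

E100XX → F_EXX = 100 ksi.
Total weld length L = 18 in.
Required throat t_e = P_u / (φ × 0.6 F_EXX × L) = 313 / (0.75 × 0.6 × 100 × 18) = 0.3864 in.
Required leg w = t_e / 0.707 = 0.5466 in → use 9/16 in.

w = 9/16 in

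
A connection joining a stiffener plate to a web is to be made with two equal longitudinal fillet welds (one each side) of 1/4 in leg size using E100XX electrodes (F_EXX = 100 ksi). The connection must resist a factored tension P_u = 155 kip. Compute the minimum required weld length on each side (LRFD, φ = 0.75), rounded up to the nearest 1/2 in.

Throat t_e = 0.707 × 0.25 = 0.1767 in.
φr_n = 0.75 × 0.6 × 100 × 0.1767 = 7.954 kip/in.
L_req = P_u / φr_n = 155 / 7.954 = 19.49 in total.
Per side: 19.49 / 2 = 9.744 in.
Round up → use L = 10 in on each side.

L = 10 in on each side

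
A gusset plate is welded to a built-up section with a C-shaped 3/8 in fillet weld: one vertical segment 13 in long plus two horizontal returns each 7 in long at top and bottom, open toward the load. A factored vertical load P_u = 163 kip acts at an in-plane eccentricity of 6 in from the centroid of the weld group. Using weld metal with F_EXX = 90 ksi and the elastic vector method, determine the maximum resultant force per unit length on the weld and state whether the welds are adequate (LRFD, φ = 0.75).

f_max ≈ 13.5 kip/in; NOT adequate

Total weld length L_w = 27 in. Treat welds as unit-width lines.
Centroid: x̄ = 2×7×3.5 / 27 = 1.815 in from the vertical weld.
Polar moment about centroid: J = I_x + I_y = [13³/12 + 2×7×6.5²] + [13×1.815² + 2(7³/12 + 7×1.685²)] = 914.3 in³.
Direct shear f_v = P/L_w = 163 / 27 = 6.037 kip/in (vertical).
Torsion M = P·e = 163 × 6 = 978 kip·in.
Critical point at (x, y) = (5.185, 6.5) from centroid. f_tx = M·y/J = 6.953 kip/in; f_ty = M·x/J = 5.546 kip/in.
Resultant f_max = √[f_tx² + (f_v + f_ty)²] = √[6.953² + (6.037 + 5.546)²] = 13.51 kip/in.
Capacity per unit length: φr_n = 0.75 × 0.6 × 90 × (0.707 × 0.375) = 10.74 kip/in.
13.51 > 10.74 → NOT adequate.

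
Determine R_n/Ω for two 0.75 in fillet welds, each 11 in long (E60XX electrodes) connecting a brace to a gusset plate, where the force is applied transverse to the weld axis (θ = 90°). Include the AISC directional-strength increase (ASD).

E60XX → F_EXX = 60 ksi.
t_e = 0.707 × 0.75 = 0.5302 in; A_we = 0.5302 × 22 = 11.67 in².
Directional factor: 1.0 + 0.5 sin^1.5(90°) = 1.5.
F_nw = 0.6 × 60 × 1.5 = 54 ksi.
R_n/Ω = (54 × 11.67) / 2.0 = 315 kip.

R_n/Ω ≈ 315 kip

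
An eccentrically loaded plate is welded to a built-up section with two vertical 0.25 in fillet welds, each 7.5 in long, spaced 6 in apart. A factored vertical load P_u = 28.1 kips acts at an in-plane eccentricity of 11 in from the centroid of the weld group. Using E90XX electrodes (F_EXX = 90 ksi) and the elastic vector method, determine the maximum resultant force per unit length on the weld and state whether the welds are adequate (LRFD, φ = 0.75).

Total weld length L_w = 15 in. Treat welds as unit-width lines.
Polar moment about centroid: J = 2[d³/12 + d(b/2)²] = 2[7.5³/12 + 7.5×3²] = 205.3 in³.
Direct shear f_v = P/L_w = 28.1 / 15 = 1.873 kip/in (vertical).
Torsion M = P·e = 28.1 × 11 = 309.1 kip·in.
Critical point at (x, y) = (3, 3.75) from centroid. f_tx = M·y/J = 5.646 kip/in; f_ty = M·x/J = 4.517 kip/in.
Resultant f_max = √[f_tx² + (f_v + f_ty)²] = √[5.646² + (1.873 + 4.517)²] = 8.527 kip/in.
Capacity per unit length: φr_n = 0.75 × 0.6 × 90 × (0.707 × 0.25) = 7.158 kip/in.
8.527 > 7.158 → NOT adequate.

f_max ≈ 8.53 kip/in; NOT adequate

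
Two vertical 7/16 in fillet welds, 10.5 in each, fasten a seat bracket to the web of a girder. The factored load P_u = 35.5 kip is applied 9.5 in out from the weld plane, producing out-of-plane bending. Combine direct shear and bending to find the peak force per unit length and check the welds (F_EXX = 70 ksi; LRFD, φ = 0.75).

f_max ≈ 9.33 kip/in; adequate

L_w = 2 × 10.5 = 21 in; section modulus (unit throat) S = 2 × L²/6 = 36.75 in².
Direct shear f_v = P/L_w = 35.5/21 = 1.69 kip/in.
Moment M = P × e = 35.5 × 9.5 = 337.25 kip·in; bending f_b = M/S = 9.177 kip/in.
f_max = √(f_v² + f_b²) = √(1.69² + 9.177²) = 9.331 kip/in.
φr_n = 0.75 × 0.6 × 70 × (0.707 × 0.4375) = 9.743 kip/in → adequate.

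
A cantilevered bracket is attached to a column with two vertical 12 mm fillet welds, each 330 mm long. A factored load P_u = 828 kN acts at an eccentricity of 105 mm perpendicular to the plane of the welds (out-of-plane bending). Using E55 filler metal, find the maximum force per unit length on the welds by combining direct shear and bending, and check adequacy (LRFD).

E55XX → F_EXX = 550 MPa.
L_w = 2 × 330 = 660 mm; section modulus (unit throat) S = 2 × L²/6 = 36300 mm².
Direct shear f_v = P/L_w = 828×10³/660 = 1255 N/mm.
Moment M = P × e = 828×10³ × 105 = 86940000 N·mm; bending f_b = M/S = 2395 N/mm.
f_max = √(f_v² + f_b²) = √(1255² + 2395²) = 2704 N/mm.
φr_n = 0.75 × 0.6 × 550 × (0.707 × 12) = 2100 N/mm → NOT adequate.

f_max ≈ 2700 N/mm; NOT adequate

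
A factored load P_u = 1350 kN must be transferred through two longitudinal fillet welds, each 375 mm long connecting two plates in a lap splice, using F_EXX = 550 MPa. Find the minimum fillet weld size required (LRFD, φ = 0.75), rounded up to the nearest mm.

Total weld length L = 750 mm.
Required throat t_e = P_u / (φ × 0.6 F_EXX × L) = 1350 / (0.75 × 0.6 × 550 × 750 × 10⁻³) = 7.273 mm.
Required leg w = t_e / 0.707 = 10.29 mm → use 11 mm.

w = 11 mm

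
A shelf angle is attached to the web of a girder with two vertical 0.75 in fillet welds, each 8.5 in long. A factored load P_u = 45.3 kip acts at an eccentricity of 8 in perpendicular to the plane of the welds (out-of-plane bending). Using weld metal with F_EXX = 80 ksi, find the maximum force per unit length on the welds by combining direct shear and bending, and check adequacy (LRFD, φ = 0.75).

L_w = 2 × 8.5 = 17 in; section modulus (unit throat) S = 2 × L²/6 = 24.08 in².
Direct shear f_v = P/L_w = 45.3/17 = 2.665 kip/in.
Moment M = P × e = 45.3 × 8 = 362.4 kip·in; bending f_b = M/S = 15.05 kip/in.
f_max = √(f_v² + f_b²) = √(2.665² + 15.05²) = 15.28 kip/in.
φr_n = 0.75 × 0.6 × 80 × (0.707 × 0.75) = 19.09 kip/in → adequate.

f_max ≈ 15.3 kip/in; adequate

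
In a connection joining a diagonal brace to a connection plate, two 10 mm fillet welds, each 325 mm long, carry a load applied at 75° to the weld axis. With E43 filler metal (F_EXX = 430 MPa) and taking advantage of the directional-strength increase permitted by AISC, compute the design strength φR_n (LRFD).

t_e = 0.707 × 10 = 7.07 mm; A_we = 7.07 × 650 = 4596 mm².
Directional factor: 1.0 + 0.5 sin^1.5(75°) = 1.475.
F_nw = 0.6 × 430 × 1.475 = 380.5 MPa.
φR_n = 0.75 × 380.5 × 4596 × 10⁻³ = 1311 kN.

φR_n ≈ 1310 kN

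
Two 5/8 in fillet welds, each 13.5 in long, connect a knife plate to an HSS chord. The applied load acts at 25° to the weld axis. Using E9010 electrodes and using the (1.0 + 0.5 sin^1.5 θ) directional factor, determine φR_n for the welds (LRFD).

φR_n ≈ 550 kip

E90XX → F_EXX = 90 ksi.
t_e = 0.707 × 0.625 = 0.4419 in; A_we = 0.4419 × 27 = 11.93 in².
Directional factor: 1.0 + 0.5 sin^1.5(25°) = 1.137.
F_nw = 0.6 × 90 × 1.137 = 61.42 ksi.
φR_n = 0.75 × 61.42 × 11.93 = 549.6 kip.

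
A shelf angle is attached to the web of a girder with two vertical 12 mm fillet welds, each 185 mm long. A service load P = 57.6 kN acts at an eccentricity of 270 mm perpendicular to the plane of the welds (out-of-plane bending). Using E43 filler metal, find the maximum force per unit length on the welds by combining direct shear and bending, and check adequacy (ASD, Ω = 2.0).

f_max ≈ 1370 N/mm; NOT adequate

E43XX → F_EXX = 430 MPa.
L_w = 2 × 185 = 370 mm; section modulus (unit throat) S = 2 × L²/6 = 11410 mm².
Direct shear f_v = P/L_w = 57.6×10³/370 = 155.7 N/mm.
Moment M = P × e = 57.6×10³ × 270 = 15552000 N·mm; bending f_b = M/S = 1363 N/mm.
f_max = √(f_v² + f_b²) = √(155.7² + 1363²) = 1372 N/mm.
r_n/Ω = (1/2.0) × 0.6 × 430 × (0.707 × 12) = 1094 N/mm → NOT adequate.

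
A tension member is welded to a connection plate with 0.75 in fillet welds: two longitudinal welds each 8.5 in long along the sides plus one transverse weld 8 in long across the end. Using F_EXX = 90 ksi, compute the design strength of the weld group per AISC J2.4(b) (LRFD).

t_e = 0.707 × 0.75 = 0.5302 in.
R_nwl = 0.6 × 90 × 0.5302 × 17 = 486.8 kips (longitudinal, 2 welds).
R_nwt = 0.6 × 90 × 0.5302 × 8 = 229.1 kips (transverse, base value).
(i) R_nwl + R_nwt = 715.8 kips; (ii) 0.85 R_nwl + 1.5 R_nwt = 757.4 kips.
R_n = max = 757.4 kips [governs: (ii)]; φR_n = 568 kips.

φR_n ≈ 568 kips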